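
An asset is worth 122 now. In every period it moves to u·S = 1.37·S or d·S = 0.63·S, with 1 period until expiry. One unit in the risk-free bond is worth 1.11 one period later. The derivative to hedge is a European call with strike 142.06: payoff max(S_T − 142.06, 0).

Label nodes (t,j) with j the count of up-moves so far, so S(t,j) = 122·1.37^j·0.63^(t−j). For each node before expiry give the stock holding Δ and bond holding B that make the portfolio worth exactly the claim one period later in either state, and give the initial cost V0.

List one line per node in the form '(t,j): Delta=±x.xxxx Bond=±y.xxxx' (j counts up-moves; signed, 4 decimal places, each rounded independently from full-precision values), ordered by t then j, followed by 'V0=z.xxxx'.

(0,0): Delta=0.2778 Bond=-19.2359
V0=14.6560

Since d<R<u, set p* = (R−d)/(u−d) = 0.6486; price each node as the discounted p*-expectation of its children.
Terminal payoffs: V(1,0)=0.0000, V(1,1)=25.0800
Node (0,0) S=122.0000: V=(p*·25.0800+(1−p*)·0.0000)/1.11=14.6560; Δ=(25.0800−0.0000)/(167.1400−76.8600)=0.2778; B=V−Δ·S=-19.2359
Check: Δ(0,0)·S0 + B(0,0) = 14.6560 = V0.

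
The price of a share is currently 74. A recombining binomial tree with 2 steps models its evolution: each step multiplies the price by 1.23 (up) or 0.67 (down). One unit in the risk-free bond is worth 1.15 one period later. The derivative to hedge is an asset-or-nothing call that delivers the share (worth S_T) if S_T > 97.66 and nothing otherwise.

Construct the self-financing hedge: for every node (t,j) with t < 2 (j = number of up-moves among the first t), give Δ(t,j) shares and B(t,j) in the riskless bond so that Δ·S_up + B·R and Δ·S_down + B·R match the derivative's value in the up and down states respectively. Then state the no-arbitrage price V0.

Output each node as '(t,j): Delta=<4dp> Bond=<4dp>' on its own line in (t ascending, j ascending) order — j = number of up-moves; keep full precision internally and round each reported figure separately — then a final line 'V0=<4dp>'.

(0,0): Delta=2.0136 Bond=-86.8133
(1,0): Delta=0.0000 Bond=0.0000
(1,1): Delta=2.1964 Bond=-116.4745
V0=62.1946

Under the risk-neutral measure, an up-move has probability p* = (R−d)/(u−d) = 0.8571 and values discount at R = 1.15.
Terminal payoffs: V(2,0)=0.0000, V(2,1)=0.0000, V(2,2)=111.9546
  t=1,j=0: stock 49.5800 → up 60.9834 (V=0.0000), down 33.2186 (V=0.0000). Price 0.0000; hedge Δ=0.0000, bond B=0.0000.
  t=1,j=1: stock 91.0200 → up 111.9546 (V=111.9546), down 60.9834 (V=0.0000). Price 83.4444; hedge Δ=2.1964, bond B=-116.4745.
  t=0,j=0: stock 74.0000 → up 91.0200 (V=83.4444), down 49.5800 (V=0.0000). Price 62.1946; hedge Δ=2.0136, bond B=-86.8133.
Root portfolio cost Δ·74+B reproduces V0=62.1946.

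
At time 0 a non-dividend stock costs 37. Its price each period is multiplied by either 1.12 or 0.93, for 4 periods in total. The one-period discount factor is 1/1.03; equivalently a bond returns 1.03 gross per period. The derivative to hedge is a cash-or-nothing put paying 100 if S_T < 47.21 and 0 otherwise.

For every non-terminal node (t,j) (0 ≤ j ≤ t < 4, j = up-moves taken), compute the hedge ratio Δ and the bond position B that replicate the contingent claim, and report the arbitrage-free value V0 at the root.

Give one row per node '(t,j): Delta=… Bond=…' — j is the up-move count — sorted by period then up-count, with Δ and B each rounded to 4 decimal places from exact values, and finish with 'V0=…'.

(0,0): Delta=-5.1243 Bond=247.0871
(1,0): Delta=-3.9937 Bond=215.5966
(1,1): Delta=-5.9692 Bond=289.5124
(2,0): Delta=0.0000 Bond=94.2596
(2,1): Delta=-6.9784 Bond=337.0890
(2,2): Delta=-5.2151 Bond=263.1958
(3,0): Delta=0.0000 Bond=97.0874
(3,1): Delta=0.0000 Bond=97.0874
(3,2): Delta=-12.1934 Bond=572.3045
(3,3): Delta=0.0000 Bond=0.0000
V0=57.4874

Since d<R<u, set p* = (R−d)/(u−d) = 0.5263; price each node as the discounted p*-expectation of its children.
At expiry t=4: V(4,0)=100.0000, V(4,1)=100.0000, V(4,2)=100.0000, V(4,3)=0.0000, V(4,4)=0.0000
  t=3,j=0: stock 29.7612 → up 33.3326 (V=100.0000), down 27.6779 (V=100.0000). Price 97.0874; hedge Δ=0.0000, bond B=97.0874.
  t=3,j=1: stock 35.8415 → up 40.1424 (V=100.0000), down 33.3326 (V=100.0000). Price 97.0874; hedge Δ=0.0000, bond B=97.0874.
  t=3,j=2: stock 43.1639 → up 48.3436 (V=0.0000), down 40.1424 (V=100.0000). Price 45.9888; hedge Δ=-12.1934, bond B=572.3045.
  t=3,j=3: stock 51.9823 → up 58.2202 (V=0.0000), down 48.3436 (V=0.0000). Price 0.0000; hedge Δ=0.0000, bond B=0.0000.
  t=2,j=0: stock 32.0013 → up 35.8415 (V=97.0874), down 29.7612 (V=97.0874). Price 94.2596; hedge Δ=0.0000, bond B=94.2596.
  t=2,j=1: stock 38.5392 → up 43.1639 (V=45.9888), down 35.8415 (V=97.0874). Price 68.1489; hedge Δ=-6.9784, bond B=337.0890.
  t=2,j=2: stock 46.4128 → up 51.9823 (V=0.0000), down 43.1639 (V=45.9888). Price 21.1497; hedge Δ=-5.2151, bond B=263.1958.
  t=1,j=0: stock 34.4100 → up 38.5392 (V=68.1489), down 32.0013 (V=94.2596). Price 78.1720; hedge Δ=-3.9937, bond B=215.5966.
  t=1,j=1: stock 41.4400 → up 46.4128 (V=21.1497), down 38.5392 (V=68.1489). Price 42.1480; hedge Δ=-5.9692, bond B=289.5124.
  t=0,j=0: stock 37.0000 → up 41.4400 (V=42.1480), down 34.4100 (V=78.1720). Price 57.4874; hedge Δ=-5.1243, bond B=247.0871.
Root portfolio cost Δ·37+B reproduces V0=57.4874.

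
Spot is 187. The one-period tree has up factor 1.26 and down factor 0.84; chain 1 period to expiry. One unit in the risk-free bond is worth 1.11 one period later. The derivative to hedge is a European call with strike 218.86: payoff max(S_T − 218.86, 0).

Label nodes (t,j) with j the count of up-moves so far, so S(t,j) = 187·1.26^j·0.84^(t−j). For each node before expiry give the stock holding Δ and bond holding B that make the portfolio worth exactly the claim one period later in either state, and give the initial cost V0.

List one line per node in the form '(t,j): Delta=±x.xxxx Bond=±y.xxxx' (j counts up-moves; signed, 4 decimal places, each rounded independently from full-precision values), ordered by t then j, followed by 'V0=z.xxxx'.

(0,0): Delta=0.2134 Bond=-30.1982
V0=9.7066

No-arbitrage ⇒ martingale measure with p* = (R−d)/(u−d) = 0.6429.
At expiry t=1: V(1,0)=0.0000, V(1,1)=16.7600
(0,0): S=187.0000. Δ = (V_up−V_dn)/(S_up−S_dn) = (16.7600−0.0000)/(235.6200−157.0800) = 0.2134. V = [p*·16.7600 + (1−p*)·0.0000]/1.11 = 9.7066. B = V − Δ·S = -30.1982.
The time-0 hedge costs 9.7066, which is the no-arbitrage price.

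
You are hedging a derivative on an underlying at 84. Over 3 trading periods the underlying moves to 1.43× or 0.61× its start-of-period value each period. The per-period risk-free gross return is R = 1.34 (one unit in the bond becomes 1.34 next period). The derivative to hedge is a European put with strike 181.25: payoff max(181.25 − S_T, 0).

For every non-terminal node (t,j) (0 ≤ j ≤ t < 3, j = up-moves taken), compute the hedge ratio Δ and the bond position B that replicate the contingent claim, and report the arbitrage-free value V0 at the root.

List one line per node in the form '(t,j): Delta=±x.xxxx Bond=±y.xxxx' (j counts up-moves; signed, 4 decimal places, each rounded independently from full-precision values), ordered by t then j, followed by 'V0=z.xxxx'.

Risk-neutral probability p* = (R−d)/(u−d) = (1.34−0.61)/(1.43−0.61) = 0.8902.
Terminal payoffs: V(3,0)=162.1836, V(3,1)=136.5533, V(3,2)=76.4693, V(3,3)=0.0000
(2,0): S=31.2564. Δ = (V_up−V_dn)/(S_up−S_dn) = (136.5533−162.1836)/(44.6967−19.0664) = -1.0000. V = [p*·136.5533 + (1−p*)·162.1836]/1.34 = 104.0048. B = V − Δ·S = 135.2612.
(2,1): S=73.2732. Δ = (V_up−V_dn)/(S_up−S_dn) = (76.4693−136.5533)/(104.7807−44.6967) = -1.0000. V = [p*·76.4693 + (1−p*)·136.5533]/1.34 = 61.9880. B = V − Δ·S = 135.2612.
(2,2): S=171.7716. Δ = (V_up−V_dn)/(S_up−S_dn) = (0.0000−76.4693)/(245.6334−104.7807) = -0.5429. V = [p*·0.0000 + (1−p*)·76.4693]/1.34 = 6.2634. B = V − Δ·S = 99.5187.
(1,0): S=51.2400. Δ = (V_up−V_dn)/(S_up−S_dn) = (61.9880−104.0048)/(73.2732−31.2564) = -1.0000. V = [p*·61.9880 + (1−p*)·104.0048]/1.34 = 49.7012. B = V − Δ·S = 100.9412.
(1,1): S=120.1200. Δ = (V_up−V_dn)/(S_up−S_dn) = (6.2634−61.9880)/(171.7716−73.2732) = -0.5657. V = [p*·6.2634 + (1−p*)·61.9880]/1.34 = 9.2385. B = V − Δ·S = 77.1953.
(0,0): S=84.0000. Δ = (V_up−V_dn)/(S_up−S_dn) = (9.2385−49.7012)/(120.1200−51.2400) = -0.5874. V = [p*·9.2385 + (1−p*)·49.7012]/1.34 = 10.2086. B = V − Δ·S = 59.5534.
Root portfolio cost Δ·84+B reproduces V0=10.2086.

(0,0): Delta=-0.5874 Bond=59.5534
(1,0): Delta=-1.0000 Bond=100.9412
(1,1): Delta=-0.5657 Bond=77.1953
(2,0): Delta=-1.0000 Bond=135.2612
(2,1): Delta=-1.0000 Bond=135.2612
(2,2): Delta=-0.5429 Bond=99.5187
V0=10.2086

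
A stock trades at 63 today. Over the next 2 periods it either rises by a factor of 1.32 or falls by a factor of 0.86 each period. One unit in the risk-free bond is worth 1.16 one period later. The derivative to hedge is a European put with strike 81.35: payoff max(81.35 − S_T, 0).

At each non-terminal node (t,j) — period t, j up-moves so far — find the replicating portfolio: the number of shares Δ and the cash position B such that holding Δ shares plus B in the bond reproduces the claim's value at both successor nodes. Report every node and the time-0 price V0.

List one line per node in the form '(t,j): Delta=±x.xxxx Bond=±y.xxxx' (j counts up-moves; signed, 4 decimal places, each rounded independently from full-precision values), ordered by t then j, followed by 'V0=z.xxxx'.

No-arbitrage ⇒ martingale measure with p* = (R−d)/(u−d) = 0.6522.
Terminal payoffs: V(2,0)=34.7552, V(2,1)=9.8324, V(2,2)=0.0000
(1,0): S=54.1800. Δ = (V_up−V_dn)/(S_up−S_dn) = (9.8324−34.7552)/(71.5176−46.5948) = -1.0000. V = [p*·9.8324 + (1−p*)·34.7552]/1.16 = 15.9493. B = V − Δ·S = 70.1293.
(1,1): S=83.1600. Δ = (V_up−V_dn)/(S_up−S_dn) = (0.0000−9.8324)/(109.7712−71.5176) = -0.2570. V = [p*·0.0000 + (1−p*)·9.8324]/1.16 = 2.9482. B = V − Δ·S = 24.3230.
(0,0): S=63.0000. Δ = (V_up−V_dn)/(S_up−S_dn) = (2.9482−15.9493)/(83.1600−54.1800) = -0.4486. V = [p*·2.9482 + (1−p*)·15.9493]/1.16 = 6.4400. B = V − Δ·S = 34.7031.
Self-financing check: at every node Δ·S+B equals the discounted successor values.

(0,0): Delta=-0.4486 Bond=34.7031
(1,0): Delta=-1.0000 Bond=70.1293
(1,1): Delta=-0.2570 Bond=24.3230
V0=6.4400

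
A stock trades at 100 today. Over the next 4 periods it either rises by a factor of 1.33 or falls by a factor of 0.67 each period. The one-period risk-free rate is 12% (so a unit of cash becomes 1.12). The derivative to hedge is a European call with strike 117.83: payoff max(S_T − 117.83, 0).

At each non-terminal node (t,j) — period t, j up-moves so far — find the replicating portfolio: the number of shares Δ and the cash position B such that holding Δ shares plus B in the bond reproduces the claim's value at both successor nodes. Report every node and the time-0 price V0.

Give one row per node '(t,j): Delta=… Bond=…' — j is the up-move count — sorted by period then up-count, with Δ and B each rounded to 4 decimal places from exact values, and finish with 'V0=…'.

Since d<R<u, set p* = (R−d)/(u−d) = 0.6818; price each node as the discounted p*-expectation of its children.
Terminal values V(4,·): V(4,0)=0.0000, V(4,1)=0.0000, V(4,2)=0.0000, V(4,3)=39.7967, V(4,4)=195.0707
  t=3,j=0: stock 30.0763 → up 40.0015 (V=0.0000), down 20.1511 (V=0.0000). Price 0.0000; hedge Δ=0.0000, bond B=0.0000.
  t=3,j=1: stock 59.7037 → up 79.4059 (V=0.0000), down 40.0015 (V=0.0000). Price 0.0000; hedge Δ=0.0000, bond B=0.0000.
  t=3,j=2: stock 118.5163 → up 157.6267 (V=39.7967), down 79.4059 (V=0.0000). Price 24.2269; hedge Δ=0.5088, bond B=-36.0711.
  t=3,j=3: stock 235.2637 → up 312.9007 (V=195.0707), down 157.6267 (V=39.7967). Price 130.0583; hedge Δ=1.0000, bond B=-105.2054.
  t=2,j=0: stock 44.8900 → up 59.7037 (V=0.0000), down 30.0763 (V=0.0000). Price 0.0000; hedge Δ=0.0000, bond B=0.0000.
  t=2,j=1: stock 89.1100 → up 118.5163 (V=24.2269), down 59.7037 (V=0.0000). Price 14.7485; hedge Δ=0.4119, bond B=-21.9589.
  t=2,j=2: stock 176.8900 → up 235.2637 (V=130.0583), down 118.5163 (V=24.2269). Price 86.0578; hedge Δ=0.9065, bond B=-74.2929.
  t=1,j=0: stock 67.0000 → up 89.1100 (V=14.7485), down 44.8900 (V=0.0000). Price 8.9784; hedge Δ=0.3335, bond B=-13.3678.
  t=1,j=1: stock 133.0000 → up 176.8900 (V=86.0578), down 89.1100 (V=14.7485). Price 56.5790; hedge Δ=0.8124, bond B=-51.4654.
  t=0,j=0: stock 100.0000 → up 133.0000 (V=56.5790), down 67.0000 (V=8.9784). Price 36.9940; hedge Δ=0.7212, bond B=-35.1280.
The time-0 hedge costs 36.9940, which is the no-arbitrage price.

(0,0): Delta=0.7212 Bond=-35.1280
(1,0): Delta=0.3335 Bond=-13.3678
(1,1): Delta=0.8124 Bond=-51.4654
(2,0): Delta=0.0000 Bond=0.0000
(2,1): Delta=0.4119 Bond=-21.9589
(2,2): Delta=0.9065 Bond=-74.2929
(3,0): Delta=0.0000 Bond=0.0000
(3,1): Delta=0.0000 Bond=0.0000
(3,2): Delta=0.5088 Bond=-36.0711
(3,3): Delta=1.0000 Bond=-105.2054
V0=36.9940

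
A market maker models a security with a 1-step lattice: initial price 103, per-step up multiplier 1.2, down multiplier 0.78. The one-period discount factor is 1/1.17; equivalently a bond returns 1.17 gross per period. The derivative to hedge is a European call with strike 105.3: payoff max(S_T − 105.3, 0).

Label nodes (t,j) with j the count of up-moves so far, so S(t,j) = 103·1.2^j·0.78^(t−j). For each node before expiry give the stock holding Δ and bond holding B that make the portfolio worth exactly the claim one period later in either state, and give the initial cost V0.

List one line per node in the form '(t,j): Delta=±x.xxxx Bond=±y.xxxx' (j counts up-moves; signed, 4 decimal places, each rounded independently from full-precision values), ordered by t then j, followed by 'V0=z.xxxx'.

Since d<R<u, set p* = (R−d)/(u−d) = 0.9286; price each node as the discounted p*-expectation of its children.
Terminal payoffs: V(1,0)=0.0000, V(1,1)=18.3000
(0,0): S=103.0000. Δ = (V_up−V_dn)/(S_up−S_dn) = (18.3000−0.0000)/(123.6000−80.3400) = 0.4230. V = [p*·18.3000 + (1−p*)·0.0000]/1.17 = 14.5238. B = V − Δ·S = -29.0476.
The time-0 hedge costs 14.5238, which is the no-arbitrage price.

(0,0): Delta=0.4230 Bond=-29.0476
V0=14.5238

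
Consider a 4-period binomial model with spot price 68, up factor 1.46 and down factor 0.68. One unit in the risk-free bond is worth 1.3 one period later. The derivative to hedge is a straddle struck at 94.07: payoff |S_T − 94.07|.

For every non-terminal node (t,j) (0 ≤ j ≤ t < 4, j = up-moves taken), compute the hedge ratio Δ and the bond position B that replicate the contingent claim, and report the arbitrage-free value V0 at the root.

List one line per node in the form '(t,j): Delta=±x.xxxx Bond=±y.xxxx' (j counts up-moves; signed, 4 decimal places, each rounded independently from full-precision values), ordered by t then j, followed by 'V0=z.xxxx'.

Since d<R<u, set p* = (R−d)/(u−d) = 0.7949; price each node as the discounted p*-expectation of its children.
Terminal payoffs: V(4,0)=79.5307, V(4,1)=62.8532, V(4,2)=27.0457, V(4,3)=49.8352, V(4,4)=214.9029
Node (3,0) S=21.3814: V=(p*·62.8532+(1−p*)·79.5307)/1.3=50.9802; Δ=(62.8532−79.5307)/(31.2168−14.5393)=-1.0000; B=V−Δ·S=72.3615
Node (3,1) S=45.9071: V=(p*·27.0457+(1−p*)·62.8532)/1.3=26.4545; Δ=(27.0457−62.8532)/(67.0243−31.2168)=-1.0000; B=V−Δ·S=72.3615
Node (3,2) S=98.5652: V=(p*·49.8352+(1−p*)·27.0457)/1.3=34.7388; Δ=(49.8352−27.0457)/(143.9052−67.0243)=0.2964; B=V−Δ·S=5.5215
Node (3,3) S=211.6252: V=(p*·214.9029+(1−p*)·49.8352)/1.3=139.2637; Δ=(214.9029−49.8352)/(308.9729−143.9052)=1.0000; B=V−Δ·S=-72.3615
Node (2,0) S=31.4432: V=(p*·26.4545+(1−p*)·50.9802)/1.3=24.2195; Δ=(26.4545−50.9802)/(45.9071−21.3814)=-1.0000; B=V−Δ·S=55.6627
Node (2,1) S=67.5104: V=(p*·34.7388+(1−p*)·26.4545)/1.3=25.4149; Δ=(34.7388−26.4545)/(98.5652−45.9071)=0.1573; B=V−Δ·S=14.7940
Node (2,2) S=144.9488: V=(p*·139.2637+(1−p*)·34.7388)/1.3=90.6328; Δ=(139.2637−34.7388)/(211.6252−98.5652)=0.9245; B=V−Δ·S=-43.3735
Node (1,0) S=46.2400: V=(p*·25.4149+(1−p*)·24.2195)/1.3=19.3613; Δ=(25.4149−24.2195)/(67.5104−31.4432)=0.0331; B=V−Δ·S=17.8287
Node (1,1) S=99.2800: V=(p*·90.6328+(1−p*)·25.4149)/1.3=59.4268; Δ=(90.6328−25.4149)/(144.9488−67.5104)=0.8422; B=V−Δ·S=-24.1859
Node (0,0) S=68.0000: V=(p*·59.4268+(1−p*)·19.3613)/1.3=39.3909; Δ=(59.4268−19.3613)/(99.2800−46.2400)=0.7554; B=V−Δ·S=-11.9750
Check: Δ(0,0)·S0 + B(0,0) = 39.3909 = V0.

(0,0): Delta=0.7554 Bond=-11.9750
(1,0): Delta=0.0331 Bond=17.8287
(1,1): Delta=0.8422 Bond=-24.1859
(2,0): Delta=-1.0000 Bond=55.6627
(2,1): Delta=0.1573 Bond=14.7940
(2,2): Delta=0.9245 Bond=-43.3735
(3,0): Delta=-1.0000 Bond=72.3615
(3,1): Delta=-1.0000 Bond=72.3615
(3,2): Delta=0.2964 Bond=5.5215
(3,3): Delta=1.0000 Bond=-72.3615
V0=39.3909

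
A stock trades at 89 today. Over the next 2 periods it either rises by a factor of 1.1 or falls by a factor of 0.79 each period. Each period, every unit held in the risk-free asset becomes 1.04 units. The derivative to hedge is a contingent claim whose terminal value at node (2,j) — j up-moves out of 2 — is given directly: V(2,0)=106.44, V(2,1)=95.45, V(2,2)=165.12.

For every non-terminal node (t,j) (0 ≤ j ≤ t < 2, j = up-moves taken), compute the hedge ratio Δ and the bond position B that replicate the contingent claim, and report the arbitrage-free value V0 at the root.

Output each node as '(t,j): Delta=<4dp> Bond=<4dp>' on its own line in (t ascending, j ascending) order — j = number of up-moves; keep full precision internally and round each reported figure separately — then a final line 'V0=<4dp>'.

No-arbitrage ⇒ martingale measure with p* = (R−d)/(u−d) = 0.8065.
Terminal values V(2,·): V(2,0)=106.4400, V(2,1)=95.4500, V(2,2)=165.1200
Node (1,0) S=70.3100: V=(p*·95.4500+(1−p*)·106.4400)/1.04=93.8241; Δ=(95.4500−106.4400)/(77.3410−55.5449)=-0.5042; B=V−Δ·S=129.2757
Node (1,1) S=97.9000: V=(p*·165.1200+(1−p*)·95.4500)/1.04=145.8033; Δ=(165.1200−95.4500)/(107.6900−77.3410)=2.2956; B=V−Δ·S=-78.9386
Node (0,0) S=89.0000: V=(p*·145.8033+(1−p*)·93.8241)/1.04=130.5220; Δ=(145.8033−93.8241)/(97.9000−70.3100)=1.8840; B=V−Δ·S=-37.1529
Root portfolio cost Δ·89+B reproduces V0=130.5220.

(0,0): Delta=1.8840 Bond=-37.1529
(1,0): Delta=-0.5042 Bond=129.2757
(1,1): Delta=2.2956 Bond=-78.9386
V0=130.5220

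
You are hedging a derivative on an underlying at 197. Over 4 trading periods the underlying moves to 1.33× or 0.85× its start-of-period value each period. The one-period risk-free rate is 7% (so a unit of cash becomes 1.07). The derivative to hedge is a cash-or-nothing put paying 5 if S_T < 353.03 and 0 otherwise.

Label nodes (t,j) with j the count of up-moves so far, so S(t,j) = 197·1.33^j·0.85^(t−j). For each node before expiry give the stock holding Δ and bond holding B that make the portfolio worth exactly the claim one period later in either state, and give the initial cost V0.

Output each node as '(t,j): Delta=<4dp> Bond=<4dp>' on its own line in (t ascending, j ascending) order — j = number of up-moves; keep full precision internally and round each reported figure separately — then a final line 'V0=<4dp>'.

(0,0): Delta=-0.0147 Bond=5.7530
(1,0): Delta=-0.0114 Bond=5.5998
(1,1): Delta=-0.0172 Bond=6.8128
(2,0): Delta=0.0000 Bond=4.3672
(2,1): Delta=-0.0200 Bond=7.9117
(2,2): Delta=-0.0151 Bond=6.5546
(3,0): Delta=0.0000 Bond=4.6729
(3,1): Delta=0.0000 Bond=4.6729
(3,2): Delta=-0.0352 Bond=12.9478
(3,3): Delta=0.0000 Bond=0.0000
V0=2.8504

No-arbitrage ⇒ martingale measure with p* = (R−d)/(u−d) = 0.4583.
Terminal payoffs: V(4,0)=5.0000, V(4,1)=5.0000, V(4,2)=5.0000, V(4,3)=0.0000, V(4,4)=0.0000
Node (3,0) S=120.9826: V=(p*·5.0000+(1−p*)·5.0000)/1.07=4.6729; Δ=(5.0000−5.0000)/(160.9069−102.8352)=0.0000; B=V−Δ·S=4.6729
Node (3,1) S=189.3022: V=(p*·5.0000+(1−p*)·5.0000)/1.07=4.6729; Δ=(5.0000−5.0000)/(251.7720−160.9069)=0.0000; B=V−Δ·S=4.6729
Node (3,2) S=296.2023: V=(p*·0.0000+(1−p*)·5.0000)/1.07=2.5312; Δ=(0.0000−5.0000)/(393.9491−251.7720)=-0.0352; B=V−Δ·S=12.9478
Node (3,3) S=463.4695: V=(p*·0.0000+(1−p*)·0.0000)/1.07=0.0000; Δ=(0.0000−0.0000)/(616.4144−393.9491)=0.0000; B=V−Δ·S=0.0000
Node (2,0) S=142.3325: V=(p*·4.6729+(1−p*)·4.6729)/1.07=4.3672; Δ=(4.6729−4.6729)/(189.3022−120.9826)=0.0000; B=V−Δ·S=4.3672
Node (2,1) S=222.7085: V=(p*·2.5312+(1−p*)·4.6729)/1.07=3.4498; Δ=(2.5312−4.6729)/(296.2023−189.3022)=-0.0200; B=V−Δ·S=7.9117
Node (2,2) S=348.4733: V=(p*·0.0000+(1−p*)·2.5312)/1.07=1.2813; Δ=(0.0000−2.5312)/(463.4695−296.2023)=-0.0151; B=V−Δ·S=6.5546
Node (1,0) S=167.4500: V=(p*·3.4498+(1−p*)·4.3672)/1.07=3.6885; Δ=(3.4498−4.3672)/(222.7085−142.3325)=-0.0114; B=V−Δ·S=5.5998
Node (1,1) S=262.0100: V=(p*·1.2813+(1−p*)·3.4498)/1.07=2.2952; Δ=(1.2813−3.4498)/(348.4733−222.7085)=-0.0172; B=V−Δ·S=6.8128
Node (0,0) S=197.0000: V=(p*·2.2952+(1−p*)·3.6885)/1.07=2.8504; Δ=(2.2952−3.6885)/(262.0100−167.4500)=-0.0147; B=V−Δ·S=5.7530
Self-financing check: at every node Δ·S+B equals the discounted successor values.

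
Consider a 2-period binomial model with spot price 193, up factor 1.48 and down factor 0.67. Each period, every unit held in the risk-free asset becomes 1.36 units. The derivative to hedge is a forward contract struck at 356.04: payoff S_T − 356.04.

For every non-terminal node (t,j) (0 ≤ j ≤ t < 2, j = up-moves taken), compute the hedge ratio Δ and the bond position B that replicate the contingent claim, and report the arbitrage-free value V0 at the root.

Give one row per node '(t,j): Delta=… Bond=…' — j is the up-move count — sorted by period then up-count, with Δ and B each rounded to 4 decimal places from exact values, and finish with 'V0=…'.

(0,0): Delta=1.0000 Bond=-192.4957
(1,0): Delta=1.0000 Bond=-261.7941
(1,1): Delta=1.0000 Bond=-261.7941
V0=0.5043

Under the risk-neutral measure, an up-move has probability p* = (R−d)/(u−d) = 0.8519 and values discount at R = 1.36.
Terminal payoffs: V(2,0)=-269.4023, V(2,1)=-164.6612, V(2,2)=66.7072
  t=1,j=0: stock 129.3100 → up 191.3788 (V=-164.6612), down 86.6377 (V=-269.4023). Price -132.4841; hedge Δ=1.0000, bond B=-261.7941.
  t=1,j=1: stock 285.6400 → up 422.7472 (V=66.7072), down 191.3788 (V=-164.6612). Price 23.8459; hedge Δ=1.0000, bond B=-261.7941.
  t=0,j=0: stock 193.0000 → up 285.6400 (V=23.8459), down 129.3100 (V=-132.4841). Price 0.5043; hedge Δ=1.0000, bond B=-192.4957.
Each (Δ,B) replicates both successor values, so the strategy is self-financing and V0 is arbitrage-free.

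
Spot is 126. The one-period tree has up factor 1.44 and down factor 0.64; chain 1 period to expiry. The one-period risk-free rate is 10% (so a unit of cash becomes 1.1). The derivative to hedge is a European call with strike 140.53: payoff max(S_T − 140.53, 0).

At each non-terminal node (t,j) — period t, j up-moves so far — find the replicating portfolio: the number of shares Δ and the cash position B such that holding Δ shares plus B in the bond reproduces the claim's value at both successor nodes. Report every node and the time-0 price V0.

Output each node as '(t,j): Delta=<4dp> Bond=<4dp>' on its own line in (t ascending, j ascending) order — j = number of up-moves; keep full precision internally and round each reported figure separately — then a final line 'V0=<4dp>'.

(0,0): Delta=0.4059 Bond=-29.7527
V0=21.3848

Risk-neutral probability p* = (R−d)/(u−d) = (1.1−0.64)/(1.44−0.64) = 0.5750.
At expiry t=1: V(1,0)=0.0000, V(1,1)=40.9100
Node (0,0) S=126.0000: V=(p*·40.9100+(1−p*)·0.0000)/1.1=21.3848; Δ=(40.9100−0.0000)/(181.4400−80.6400)=0.4059; B=V−Δ·S=-29.7527
Root portfolio cost Δ·126+B reproduces V0=21.3848.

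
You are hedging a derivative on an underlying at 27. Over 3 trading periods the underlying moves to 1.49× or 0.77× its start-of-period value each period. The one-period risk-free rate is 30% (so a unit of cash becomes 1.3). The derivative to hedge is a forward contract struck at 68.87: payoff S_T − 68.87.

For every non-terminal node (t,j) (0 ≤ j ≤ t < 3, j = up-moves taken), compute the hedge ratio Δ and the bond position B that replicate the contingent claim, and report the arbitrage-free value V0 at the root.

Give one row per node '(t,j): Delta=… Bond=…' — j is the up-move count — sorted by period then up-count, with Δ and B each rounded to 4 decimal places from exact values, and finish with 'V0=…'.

Under the risk-neutral measure, an up-move has probability p* = (R−d)/(u−d) = 0.7361 and values discount at R = 1.3.
Terminal values V(3,·): V(3,0)=-56.5436, V(3,1)=-45.0176, V(3,2)=-22.7141, V(3,3)=20.4446
Node (2,0) S=16.0083: V=(p*·-45.0176+(1−p*)·-56.5436)/1.3=-36.9686; Δ=(-45.0176−-56.5436)/(23.8524−12.3264)=1.0000; B=V−Δ·S=-52.9769
Node (2,1) S=30.9771: V=(p*·-22.7141+(1−p*)·-45.0176)/1.3=-21.9998; Δ=(-22.7141−-45.0176)/(46.1559−23.8524)=1.0000; B=V−Δ·S=-52.9769
Node (2,2) S=59.9427: V=(p*·20.4446+(1−p*)·-22.7141)/1.3=6.9658; Δ=(20.4446−-22.7141)/(89.3146−46.1559)=1.0000; B=V−Δ·S=-52.9769
Node (1,0) S=20.7900: V=(p*·-21.9998+(1−p*)·-36.9686)/1.3=-19.9615; Δ=(-21.9998−-36.9686)/(30.9771−16.0083)=1.0000; B=V−Δ·S=-40.7515
Node (1,1) S=40.2300: V=(p*·6.9658+(1−p*)·-21.9998)/1.3=-0.5215; Δ=(6.9658−-21.9998)/(59.9427−30.9771)=1.0000; B=V−Δ·S=-40.7515
Node (0,0) S=27.0000: V=(p*·-0.5215+(1−p*)·-19.9615)/1.3=-4.3473; Δ=(-0.5215−-19.9615)/(40.2300−20.7900)=1.0000; B=V−Δ·S=-31.3473
Root portfolio cost Δ·27+B reproduces V0=-4.3473.

(0,0): Delta=1.0000 Bond=-31.3473
(1,0): Delta=1.0000 Bond=-40.7515
(1,1): Delta=1.0000 Bond=-40.7515
(2,0): Delta=1.0000 Bond=-52.9769
(2,1): Delta=1.0000 Bond=-52.9769
(2,2): Delta=1.0000 Bond=-52.9769
V0=-4.3473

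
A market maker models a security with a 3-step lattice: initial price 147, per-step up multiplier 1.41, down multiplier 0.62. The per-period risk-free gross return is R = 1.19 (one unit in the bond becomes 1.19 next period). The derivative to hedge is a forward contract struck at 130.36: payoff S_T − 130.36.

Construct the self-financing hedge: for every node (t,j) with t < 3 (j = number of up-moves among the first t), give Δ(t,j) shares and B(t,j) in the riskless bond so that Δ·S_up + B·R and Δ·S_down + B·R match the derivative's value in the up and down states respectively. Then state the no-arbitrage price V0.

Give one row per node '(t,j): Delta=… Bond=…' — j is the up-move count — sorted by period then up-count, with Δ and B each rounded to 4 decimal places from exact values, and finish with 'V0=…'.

(0,0): Delta=1.0000 Bond=-77.3577
(1,0): Delta=1.0000 Bond=-92.0556
(1,1): Delta=1.0000 Bond=-92.0556
(2,0): Delta=1.0000 Bond=-109.5462
(2,1): Delta=1.0000 Bond=-109.5462
(2,2): Delta=1.0000 Bond=-109.5462
V0=69.6423

Risk-neutral probability p* = (R−d)/(u−d) = (1.19−0.62)/(1.41−0.62) = 0.7215.
At expiry t=3: V(3,0)=-95.3258, V(3,1)=-50.6854, V(3,2)=50.8354, V(3,3)=281.7135
  t=2,j=0: stock 56.5068 → up 79.6746 (V=-50.6854), down 35.0342 (V=-95.3258). Price -53.0394; hedge Δ=1.0000, bond B=-109.5462.
  t=2,j=1: stock 128.5074 → up 181.1954 (V=50.8354), down 79.6746 (V=-50.6854). Price 18.9612; hedge Δ=1.0000, bond B=-109.5462.
  t=2,j=2: stock 292.2507 → up 412.0735 (V=281.7135), down 181.1954 (V=50.8354). Price 182.7045; hedge Δ=1.0000, bond B=-109.5462.
  t=1,j=0: stock 91.1400 → up 128.5074 (V=18.9612), down 56.5068 (V=-53.0394). Price -0.9156; hedge Δ=1.0000, bond B=-92.0556.
  t=1,j=1: stock 207.2700 → up 292.2507 (V=182.7045), down 128.5074 (V=18.9612). Price 115.2144; hedge Δ=1.0000, bond B=-92.0556.
  t=0,j=0: stock 147.0000 → up 207.2700 (V=115.2144), down 91.1400 (V=-0.9156). Price 69.6423; hedge Δ=1.0000, bond B=-77.3577.
The time-0 hedge costs 69.6423, which is the no-arbitrage price.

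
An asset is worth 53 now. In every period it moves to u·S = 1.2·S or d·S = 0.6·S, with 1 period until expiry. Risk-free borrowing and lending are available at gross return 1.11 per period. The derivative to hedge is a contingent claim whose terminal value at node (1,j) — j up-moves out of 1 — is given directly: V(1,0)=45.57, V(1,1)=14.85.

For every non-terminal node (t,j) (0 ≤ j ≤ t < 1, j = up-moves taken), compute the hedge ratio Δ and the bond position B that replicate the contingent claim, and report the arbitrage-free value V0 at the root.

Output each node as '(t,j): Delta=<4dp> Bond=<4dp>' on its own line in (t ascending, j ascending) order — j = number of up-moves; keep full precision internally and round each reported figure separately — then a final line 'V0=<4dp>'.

Since d<R<u, set p* = (R−d)/(u−d) = 0.8500; price each node as the discounted p*-expectation of its children.
At expiry t=1: V(1,0)=45.5700, V(1,1)=14.8500
(0,0): S=53.0000. Δ = (V_up−V_dn)/(S_up−S_dn) = (14.8500−45.5700)/(63.6000−31.8000) = -0.9660. V = [p*·14.8500 + (1−p*)·45.5700]/1.11 = 17.5297. B = V − Δ·S = 68.7297.
Self-financing check: at every node Δ·S+B equals the discounted successor values.

(0,0): Delta=-0.9660 Bond=68.7297
V0=17.5297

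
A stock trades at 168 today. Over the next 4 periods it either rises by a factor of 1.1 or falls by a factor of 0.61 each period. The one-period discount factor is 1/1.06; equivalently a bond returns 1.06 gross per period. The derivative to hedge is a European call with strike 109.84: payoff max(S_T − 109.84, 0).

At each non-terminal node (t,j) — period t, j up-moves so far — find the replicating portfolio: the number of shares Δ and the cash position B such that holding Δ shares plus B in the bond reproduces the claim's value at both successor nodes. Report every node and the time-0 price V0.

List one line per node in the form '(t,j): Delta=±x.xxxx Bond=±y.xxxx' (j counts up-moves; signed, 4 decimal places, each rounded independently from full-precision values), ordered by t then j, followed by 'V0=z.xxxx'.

Under the risk-neutral measure, an up-move has probability p* = (R−d)/(u−d) = 0.9184 and values discount at R = 1.06.
Terminal payoffs: V(4,0)=0.0000, V(4,1)=0.0000, V(4,2)=0.0000, V(4,3)=26.5609, V(4,4)=136.1288
Node (3,0) S=38.1328: V=(p*·0.0000+(1−p*)·0.0000)/1.06=0.0000; Δ=(0.0000−0.0000)/(41.9461−23.2610)=0.0000; B=V−Δ·S=0.0000
Node (3,1) S=68.7641: V=(p*·0.0000+(1−p*)·0.0000)/1.06=0.0000; Δ=(0.0000−0.0000)/(75.6405−41.9461)=0.0000; B=V−Δ·S=0.0000
Node (3,2) S=124.0008: V=(p*·26.5609+(1−p*)·0.0000)/1.06=23.0119; Δ=(26.5609−0.0000)/(136.4009−75.6405)=0.4371; B=V−Δ·S=-31.1939
Node (3,3) S=223.6080: V=(p*·136.1288+(1−p*)·26.5609)/1.06=119.9854; Δ=(136.1288−26.5609)/(245.9688−136.4009)=1.0000; B=V−Δ·S=-103.6226
Node (2,0) S=62.5128: V=(p*·0.0000+(1−p*)·0.0000)/1.06=0.0000; Δ=(0.0000−0.0000)/(68.7641−38.1328)=0.0000; B=V−Δ·S=0.0000
Node (2,1) S=112.7280: V=(p*·23.0119+(1−p*)·0.0000)/1.06=19.9372; Δ=(23.0119−0.0000)/(124.0008−68.7641)=0.4166; B=V−Δ·S=-27.0259
Node (2,2) S=203.2800: V=(p*·119.9854+(1−p*)·23.0119)/1.06=105.7256; Δ=(119.9854−23.0119)/(223.6080−124.0008)=0.9736; B=V−Δ·S=-92.1793
Node (1,0) S=102.4800: V=(p*·19.9372+(1−p*)·0.0000)/1.06=17.2733; Δ=(19.9372−0.0000)/(112.7280−62.5128)=0.3970; B=V−Δ·S=-23.4149
Node (1,1) S=184.8000: V=(p*·105.7256+(1−p*)·19.9372)/1.06=93.1344; Δ=(105.7256−19.9372)/(203.2800−112.7280)=0.9474; B=V−Δ·S=-81.9440
Node (0,0) S=168.0000: V=(p*·93.1344+(1−p*)·17.2733)/1.06=82.0204; Δ=(93.1344−17.2733)/(184.8000−102.4800)=0.9215; B=V−Δ·S=-72.7983
Root portfolio cost Δ·168+B reproduces V0=82.0204.

(0,0): Delta=0.9215 Bond=-72.7983
(1,0): Delta=0.3970 Bond=-23.4149
(1,1): Delta=0.9474 Bond=-81.9440
(2,0): Delta=0.0000 Bond=0.0000
(2,1): Delta=0.4166 Bond=-27.0259
(2,2): Delta=0.9736 Bond=-92.1793
(3,0): Delta=0.0000 Bond=0.0000
(3,1): Delta=0.0000 Bond=0.0000
(3,2): Delta=0.4371 Bond=-31.1939
(3,3): Delta=1.0000 Bond=-103.6226
V0=82.0204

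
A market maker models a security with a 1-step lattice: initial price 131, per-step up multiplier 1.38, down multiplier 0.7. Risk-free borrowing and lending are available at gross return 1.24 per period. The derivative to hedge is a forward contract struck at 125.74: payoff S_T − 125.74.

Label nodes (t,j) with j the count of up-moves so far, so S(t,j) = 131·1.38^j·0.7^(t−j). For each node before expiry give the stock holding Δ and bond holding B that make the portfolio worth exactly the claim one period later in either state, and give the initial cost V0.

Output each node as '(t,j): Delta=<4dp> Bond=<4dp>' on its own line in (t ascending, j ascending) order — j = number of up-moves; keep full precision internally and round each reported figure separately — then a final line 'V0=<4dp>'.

(0,0): Delta=1.0000 Bond=-101.4032
V0=29.5968

The replicating-portfolio and risk-neutral prices coincide; use p* = (1.24−0.7)/(1.38−0.7) = 0.7941 for the latter.
Terminal payoffs: V(1,0)=-34.0400, V(1,1)=55.0400
(0,0): S=131.0000. Δ = (V_up−V_dn)/(S_up−S_dn) = (55.0400−-34.0400)/(180.7800−91.7000) = 1.0000. V = [p*·55.0400 + (1−p*)·-34.0400]/1.24 = 29.5968. B = V − Δ·S = -101.4032.
The time-0 hedge costs 29.5968, which is the no-arbitrage price.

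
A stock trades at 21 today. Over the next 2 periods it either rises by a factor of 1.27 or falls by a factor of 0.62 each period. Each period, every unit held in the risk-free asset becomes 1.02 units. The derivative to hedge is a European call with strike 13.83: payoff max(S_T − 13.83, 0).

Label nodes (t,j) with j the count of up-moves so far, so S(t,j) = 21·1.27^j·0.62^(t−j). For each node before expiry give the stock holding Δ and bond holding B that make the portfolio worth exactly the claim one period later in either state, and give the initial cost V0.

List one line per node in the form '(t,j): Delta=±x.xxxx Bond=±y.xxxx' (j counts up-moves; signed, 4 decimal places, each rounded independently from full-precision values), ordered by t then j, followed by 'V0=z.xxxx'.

(0,0): Delta=0.8409 Bond=-9.1343
(1,0): Delta=0.3197 Bond=-2.5299
(1,1): Delta=1.0000 Bond=-13.5588
V0=8.5257

Since d<R<u, set p* = (R−d)/(u−d) = 0.6154; price each node as the discounted p*-expectation of its children.
At expiry t=2: V(2,0)=0.0000, V(2,1)=2.7054, V(2,2)=20.0409
(1,0): S=13.0200. Δ = (V_up−V_dn)/(S_up−S_dn) = (2.7054−0.0000)/(16.5354−8.0724) = 0.3197. V = [p*·2.7054 + (1−p*)·0.0000]/1.02 = 1.6322. B = V − Δ·S = -2.5299.
(1,1): S=26.6700. Δ = (V_up−V_dn)/(S_up−S_dn) = (20.0409−2.7054)/(33.8709−16.5354) = 1.0000. V = [p*·20.0409 + (1−p*)·2.7054]/1.02 = 13.1112. B = V − Δ·S = -13.5588.
(0,0): S=21.0000. Δ = (V_up−V_dn)/(S_up−S_dn) = (13.1112−1.6322)/(26.6700−13.0200) = 0.8409. V = [p*·13.1112 + (1−p*)·1.6322]/1.02 = 8.5257. B = V − Δ·S = -9.1343.
Self-financing check: at every node Δ·S+B equals the discounted successor values.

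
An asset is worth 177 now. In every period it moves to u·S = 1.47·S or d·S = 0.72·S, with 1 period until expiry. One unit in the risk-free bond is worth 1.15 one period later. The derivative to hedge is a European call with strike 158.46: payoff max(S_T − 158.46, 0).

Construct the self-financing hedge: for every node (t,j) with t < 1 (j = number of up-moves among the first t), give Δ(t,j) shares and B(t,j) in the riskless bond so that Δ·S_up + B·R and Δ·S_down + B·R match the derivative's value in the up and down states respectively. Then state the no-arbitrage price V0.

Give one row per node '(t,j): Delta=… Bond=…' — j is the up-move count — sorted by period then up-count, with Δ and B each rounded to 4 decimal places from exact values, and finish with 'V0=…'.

(0,0): Delta=0.7663 Bond=-84.9224
V0=50.7176

No-arbitrage ⇒ martingale measure with p* = (R−d)/(u−d) = 0.5733.
Terminal payoffs: V(1,0)=0.0000, V(1,1)=101.7300
  t=0,j=0: stock 177.0000 → up 260.1900 (V=101.7300), down 127.4400 (V=0.0000). Price 50.7176; hedge Δ=0.7663, bond B=-84.9224.
The time-0 hedge costs 50.7176, which is the no-arbitrage price.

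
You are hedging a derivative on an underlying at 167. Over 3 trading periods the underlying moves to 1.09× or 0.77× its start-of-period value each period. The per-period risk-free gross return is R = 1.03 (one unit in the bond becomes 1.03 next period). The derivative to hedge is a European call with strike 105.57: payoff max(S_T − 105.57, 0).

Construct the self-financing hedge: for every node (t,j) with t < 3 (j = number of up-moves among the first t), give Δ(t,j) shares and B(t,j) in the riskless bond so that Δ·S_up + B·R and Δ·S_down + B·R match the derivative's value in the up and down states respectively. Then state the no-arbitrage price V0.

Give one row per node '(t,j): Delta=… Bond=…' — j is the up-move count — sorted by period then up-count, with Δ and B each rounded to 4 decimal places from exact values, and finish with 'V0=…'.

(0,0): Delta=0.9818 Bond=-93.3974
(1,0): Delta=0.8703 Bond=-81.8535
(1,1): Delta=1.0000 Bond=-99.5099
(2,0): Delta=0.0743 Bond=-5.5030
(2,1): Delta=1.0000 Bond=-102.4951
(2,2): Delta=1.0000 Bond=-102.4951
V0=70.5654

Since d<R<u, set p* = (R−d)/(u−d) = 0.8125; price each node as the discounted p*-expectation of its children.
Payoff layer (t=3): V(3,0)=0.0000, V(3,1)=2.3556, V(3,2)=47.2078, V(3,3)=110.6998
(2,0): S=99.0143. Δ = (V_up−V_dn)/(S_up−S_dn) = (2.3556−0.0000)/(107.9256−76.2410) = 0.0743. V = [p*·2.3556 + (1−p*)·0.0000]/1.03 = 1.8582. B = V − Δ·S = -5.5030.
(2,1): S=140.1631. Δ = (V_up−V_dn)/(S_up−S_dn) = (47.2078−2.3556)/(152.7778−107.9256) = 1.0000. V = [p*·47.2078 + (1−p*)·2.3556]/1.03 = 37.6680. B = V − Δ·S = -102.4951.
(2,2): S=198.4127. Δ = (V_up−V_dn)/(S_up−S_dn) = (110.6998−47.2078)/(216.2698−152.7778) = 1.0000. V = [p*·110.6998 + (1−p*)·47.2078]/1.03 = 95.9176. B = V − Δ·S = -102.4951.
(1,0): S=128.5900. Δ = (V_up−V_dn)/(S_up−S_dn) = (37.6680−1.8582)/(140.1631−99.0143) = 0.8703. V = [p*·37.6680 + (1−p*)·1.8582]/1.03 = 30.0521. B = V − Δ·S = -81.8535.
(1,1): S=182.0300. Δ = (V_up−V_dn)/(S_up−S_dn) = (95.9176−37.6680)/(198.4127−140.1631) = 1.0000. V = [p*·95.9176 + (1−p*)·37.6680]/1.03 = 82.5201. B = V − Δ·S = -99.5099.
(0,0): S=167.0000. Δ = (V_up−V_dn)/(S_up−S_dn) = (82.5201−30.0521)/(182.0300−128.5900) = 0.9818. V = [p*·82.5201 + (1−p*)·30.0521]/1.03 = 70.5654. B = V − Δ·S = -93.3974.
Each (Δ,B) replicates both successor values, so the strategy is self-financing and V0 is arbitrage-free.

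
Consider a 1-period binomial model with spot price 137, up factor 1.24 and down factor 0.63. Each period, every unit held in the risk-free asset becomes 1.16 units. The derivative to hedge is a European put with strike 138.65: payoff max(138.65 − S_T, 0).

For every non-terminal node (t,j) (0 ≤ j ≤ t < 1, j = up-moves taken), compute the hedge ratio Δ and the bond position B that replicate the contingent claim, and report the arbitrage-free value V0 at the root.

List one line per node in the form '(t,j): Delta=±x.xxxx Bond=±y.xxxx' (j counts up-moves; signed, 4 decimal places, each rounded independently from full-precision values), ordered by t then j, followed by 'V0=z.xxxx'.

(0,0): Delta=-0.6263 Bond=91.7207
V0=5.9175

Since d<R<u, set p* = (R−d)/(u−d) = 0.8689; price each node as the discounted p*-expectation of its children.
At expiry t=1: V(1,0)=52.3400, V(1,1)=0.0000
(0,0): S=137.0000. Δ = (V_up−V_dn)/(S_up−S_dn) = (0.0000−52.3400)/(169.8800−86.3100) = -0.6263. V = [p*·0.0000 + (1−p*)·52.3400]/1.16 = 5.9175. B = V − Δ·S = 91.7207.
Root portfolio cost Δ·137+B reproduces V0=5.9175.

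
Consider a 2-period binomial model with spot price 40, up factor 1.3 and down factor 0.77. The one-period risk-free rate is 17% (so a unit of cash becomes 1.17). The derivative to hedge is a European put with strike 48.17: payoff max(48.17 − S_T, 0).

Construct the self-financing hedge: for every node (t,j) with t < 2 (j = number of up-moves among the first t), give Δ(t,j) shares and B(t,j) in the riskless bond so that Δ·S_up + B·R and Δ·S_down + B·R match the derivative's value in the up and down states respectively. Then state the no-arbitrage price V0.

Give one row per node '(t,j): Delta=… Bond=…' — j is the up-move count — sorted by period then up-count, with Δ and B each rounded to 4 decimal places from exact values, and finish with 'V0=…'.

(0,0): Delta=-0.4088 Bond=19.6256
(1,0): Delta=-1.0000 Bond=41.1709
(1,1): Delta=-0.2950 Bond=17.0440
V0=3.2736

No-arbitrage ⇒ martingale measure with p* = (R−d)/(u−d) = 0.7547.
Terminal payoffs: V(2,0)=24.4540, V(2,1)=8.1300, V(2,2)=0.0000
  t=1,j=0: stock 30.8000 → up 40.0400 (V=8.1300), down 23.7160 (V=24.4540). Price 10.3709; hedge Δ=-1.0000, bond B=41.1709.
  t=1,j=1: stock 52.0000 → up 67.6000 (V=0.0000), down 40.0400 (V=8.1300). Price 1.7044; hedge Δ=-0.2950, bond B=17.0440.
  t=0,j=0: stock 40.0000 → up 52.0000 (V=1.7044), down 30.8000 (V=10.3709). Price 3.2736; hedge Δ=-0.4088, bond B=19.6256.
Check: Δ(0,0)·S0 + B(0,0) = 3.2736 = V0.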